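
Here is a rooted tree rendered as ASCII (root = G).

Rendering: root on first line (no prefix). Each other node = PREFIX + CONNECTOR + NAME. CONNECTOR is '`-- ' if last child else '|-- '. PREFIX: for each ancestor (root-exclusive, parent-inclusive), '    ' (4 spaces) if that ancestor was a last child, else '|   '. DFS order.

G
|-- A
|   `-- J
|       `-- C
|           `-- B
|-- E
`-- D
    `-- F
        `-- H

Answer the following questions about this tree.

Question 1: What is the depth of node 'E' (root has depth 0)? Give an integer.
Answer: 1

Derivation:
Path from root to E: G -> E
Depth = number of edges = 1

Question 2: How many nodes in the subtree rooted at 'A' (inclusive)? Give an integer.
Subtree rooted at A contains: A, B, C, J
Count = 4

Answer: 4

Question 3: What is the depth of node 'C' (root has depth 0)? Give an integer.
Answer: 3

Derivation:
Path from root to C: G -> A -> J -> C
Depth = number of edges = 3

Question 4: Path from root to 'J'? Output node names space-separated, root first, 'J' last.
Answer: G A J

Derivation:
Walk down from root: G -> A -> J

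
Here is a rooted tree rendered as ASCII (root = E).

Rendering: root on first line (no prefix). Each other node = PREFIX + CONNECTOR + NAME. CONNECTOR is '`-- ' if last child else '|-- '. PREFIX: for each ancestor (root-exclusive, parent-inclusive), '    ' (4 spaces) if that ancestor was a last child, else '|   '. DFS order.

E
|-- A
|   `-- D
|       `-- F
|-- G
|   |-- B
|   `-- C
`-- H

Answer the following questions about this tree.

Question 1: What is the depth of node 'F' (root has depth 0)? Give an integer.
Answer: 3

Derivation:
Path from root to F: E -> A -> D -> F
Depth = number of edges = 3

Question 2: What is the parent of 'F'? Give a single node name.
Scan adjacency: F appears as child of D

Answer: D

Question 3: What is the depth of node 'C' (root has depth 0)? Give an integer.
Path from root to C: E -> G -> C
Depth = number of edges = 2

Answer: 2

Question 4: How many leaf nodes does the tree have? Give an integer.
Leaves (nodes with no children): B, C, F, H

Answer: 4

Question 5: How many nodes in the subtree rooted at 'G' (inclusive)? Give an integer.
Subtree rooted at G contains: B, C, G
Count = 3

Answer: 3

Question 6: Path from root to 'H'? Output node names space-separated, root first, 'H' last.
Walk down from root: E -> H

Answer: E H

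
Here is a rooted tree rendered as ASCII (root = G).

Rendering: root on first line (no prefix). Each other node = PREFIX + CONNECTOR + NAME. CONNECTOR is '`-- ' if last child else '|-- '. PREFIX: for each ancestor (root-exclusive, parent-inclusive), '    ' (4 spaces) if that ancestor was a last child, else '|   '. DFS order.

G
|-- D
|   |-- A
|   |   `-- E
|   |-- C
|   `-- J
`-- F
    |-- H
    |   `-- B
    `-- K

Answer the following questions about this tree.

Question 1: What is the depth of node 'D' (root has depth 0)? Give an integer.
Path from root to D: G -> D
Depth = number of edges = 1

Answer: 1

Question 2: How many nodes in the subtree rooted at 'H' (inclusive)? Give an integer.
Subtree rooted at H contains: B, H
Count = 2

Answer: 2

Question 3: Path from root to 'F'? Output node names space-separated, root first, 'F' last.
Walk down from root: G -> F

Answer: G F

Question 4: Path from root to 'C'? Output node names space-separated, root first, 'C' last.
Walk down from root: G -> D -> C

Answer: G D C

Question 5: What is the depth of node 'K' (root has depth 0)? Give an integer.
Path from root to K: G -> F -> K
Depth = number of edges = 2

Answer: 2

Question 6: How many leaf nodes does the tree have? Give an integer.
Leaves (nodes with no children): B, C, E, J, K

Answer: 5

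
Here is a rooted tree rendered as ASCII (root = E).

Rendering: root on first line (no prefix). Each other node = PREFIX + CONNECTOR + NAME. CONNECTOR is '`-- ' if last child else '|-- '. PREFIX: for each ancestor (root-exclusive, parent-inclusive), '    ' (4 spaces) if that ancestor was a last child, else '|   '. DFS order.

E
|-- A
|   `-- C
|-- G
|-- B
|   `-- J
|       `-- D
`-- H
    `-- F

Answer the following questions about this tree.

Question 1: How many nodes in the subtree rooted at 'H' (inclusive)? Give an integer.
Answer: 2

Derivation:
Subtree rooted at H contains: F, H
Count = 2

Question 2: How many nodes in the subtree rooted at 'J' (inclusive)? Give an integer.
Subtree rooted at J contains: D, J
Count = 2

Answer: 2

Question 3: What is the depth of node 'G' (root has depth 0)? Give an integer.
Path from root to G: E -> G
Depth = number of edges = 1

Answer: 1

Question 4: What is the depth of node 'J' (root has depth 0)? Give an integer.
Answer: 2

Derivation:
Path from root to J: E -> B -> J
Depth = number of edges = 2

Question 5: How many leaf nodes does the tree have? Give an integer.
Leaves (nodes with no children): C, D, F, G

Answer: 4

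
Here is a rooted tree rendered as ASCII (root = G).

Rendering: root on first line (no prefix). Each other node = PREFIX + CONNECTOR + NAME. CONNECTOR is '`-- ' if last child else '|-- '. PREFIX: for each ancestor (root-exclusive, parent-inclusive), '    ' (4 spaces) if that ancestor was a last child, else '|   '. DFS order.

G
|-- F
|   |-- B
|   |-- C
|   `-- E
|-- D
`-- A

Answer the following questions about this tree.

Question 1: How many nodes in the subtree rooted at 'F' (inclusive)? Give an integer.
Subtree rooted at F contains: B, C, E, F
Count = 4

Answer: 4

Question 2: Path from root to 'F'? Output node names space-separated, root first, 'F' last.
Answer: G F

Derivation:
Walk down from root: G -> F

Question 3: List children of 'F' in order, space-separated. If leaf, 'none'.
Node F's children (from adjacency): B, C, E

Answer: B C E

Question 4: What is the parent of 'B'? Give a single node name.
Scan adjacency: B appears as child of F

Answer: F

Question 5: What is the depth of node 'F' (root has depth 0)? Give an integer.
Answer: 1

Derivation:
Path from root to F: G -> F
Depth = number of edges = 1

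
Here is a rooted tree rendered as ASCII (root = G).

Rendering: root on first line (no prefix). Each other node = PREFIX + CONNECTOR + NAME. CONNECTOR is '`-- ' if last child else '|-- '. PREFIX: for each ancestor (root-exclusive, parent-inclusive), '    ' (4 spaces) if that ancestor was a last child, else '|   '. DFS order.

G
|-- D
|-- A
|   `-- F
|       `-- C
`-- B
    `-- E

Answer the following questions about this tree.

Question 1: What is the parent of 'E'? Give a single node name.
Scan adjacency: E appears as child of B

Answer: B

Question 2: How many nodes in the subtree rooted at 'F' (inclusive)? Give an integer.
Answer: 2

Derivation:
Subtree rooted at F contains: C, F
Count = 2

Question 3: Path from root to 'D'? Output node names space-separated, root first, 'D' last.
Walk down from root: G -> D

Answer: G D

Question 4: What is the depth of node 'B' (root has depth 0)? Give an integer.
Answer: 1

Derivation:
Path from root to B: G -> B
Depth = number of edges = 1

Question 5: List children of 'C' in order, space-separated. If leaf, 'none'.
Node C's children (from adjacency): (leaf)

Answer: none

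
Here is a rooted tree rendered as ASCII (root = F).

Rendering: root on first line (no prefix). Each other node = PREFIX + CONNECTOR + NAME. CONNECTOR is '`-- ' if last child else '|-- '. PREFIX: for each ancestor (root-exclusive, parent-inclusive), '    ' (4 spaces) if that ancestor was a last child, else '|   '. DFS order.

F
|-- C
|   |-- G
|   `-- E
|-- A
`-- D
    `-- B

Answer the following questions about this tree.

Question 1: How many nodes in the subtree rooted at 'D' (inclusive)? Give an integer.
Answer: 2

Derivation:
Subtree rooted at D contains: B, D
Count = 2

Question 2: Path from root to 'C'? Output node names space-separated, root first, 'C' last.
Walk down from root: F -> C

Answer: F C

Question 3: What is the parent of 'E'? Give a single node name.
Answer: C

Derivation:
Scan adjacency: E appears as child of C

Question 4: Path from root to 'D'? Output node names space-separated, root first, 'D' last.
Walk down from root: F -> D

Answer: F D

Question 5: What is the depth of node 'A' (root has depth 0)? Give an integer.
Answer: 1

Derivation:
Path from root to A: F -> A
Depth = number of edges = 1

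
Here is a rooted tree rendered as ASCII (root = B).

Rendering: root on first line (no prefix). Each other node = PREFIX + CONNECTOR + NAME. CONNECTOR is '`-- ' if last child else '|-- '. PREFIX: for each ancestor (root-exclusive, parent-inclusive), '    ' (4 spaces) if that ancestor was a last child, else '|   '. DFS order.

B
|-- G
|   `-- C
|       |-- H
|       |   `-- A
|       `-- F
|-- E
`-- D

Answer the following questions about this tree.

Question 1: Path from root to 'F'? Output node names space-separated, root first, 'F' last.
Walk down from root: B -> G -> C -> F

Answer: B G C F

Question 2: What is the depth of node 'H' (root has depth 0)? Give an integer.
Answer: 3

Derivation:
Path from root to H: B -> G -> C -> H
Depth = number of edges = 3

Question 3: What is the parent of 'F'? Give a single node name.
Answer: C

Derivation:
Scan adjacency: F appears as child of C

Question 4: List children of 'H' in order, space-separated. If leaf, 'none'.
Node H's children (from adjacency): A

Answer: A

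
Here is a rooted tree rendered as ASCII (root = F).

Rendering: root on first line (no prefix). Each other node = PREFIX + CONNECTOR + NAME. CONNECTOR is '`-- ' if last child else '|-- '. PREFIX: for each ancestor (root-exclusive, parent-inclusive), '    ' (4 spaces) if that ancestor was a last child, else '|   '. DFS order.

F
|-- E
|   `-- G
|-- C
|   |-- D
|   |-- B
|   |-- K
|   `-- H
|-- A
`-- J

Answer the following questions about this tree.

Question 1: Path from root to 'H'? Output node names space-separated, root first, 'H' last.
Answer: F C H

Derivation:
Walk down from root: F -> C -> H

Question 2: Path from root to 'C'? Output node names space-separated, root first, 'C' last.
Walk down from root: F -> C

Answer: F C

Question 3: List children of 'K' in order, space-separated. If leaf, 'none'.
Node K's children (from adjacency): (leaf)

Answer: none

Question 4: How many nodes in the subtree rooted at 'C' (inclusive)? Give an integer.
Answer: 5

Derivation:
Subtree rooted at C contains: B, C, D, H, K
Count = 5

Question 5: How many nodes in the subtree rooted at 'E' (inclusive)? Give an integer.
Subtree rooted at E contains: E, G
Count = 2

Answer: 2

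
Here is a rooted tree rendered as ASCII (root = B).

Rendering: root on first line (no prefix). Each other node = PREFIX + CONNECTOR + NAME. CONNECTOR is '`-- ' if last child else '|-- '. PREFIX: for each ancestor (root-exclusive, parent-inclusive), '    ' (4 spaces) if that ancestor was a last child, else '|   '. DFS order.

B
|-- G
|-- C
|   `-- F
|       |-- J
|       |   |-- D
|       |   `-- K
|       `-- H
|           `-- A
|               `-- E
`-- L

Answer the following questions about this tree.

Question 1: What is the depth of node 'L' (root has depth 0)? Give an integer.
Path from root to L: B -> L
Depth = number of edges = 1

Answer: 1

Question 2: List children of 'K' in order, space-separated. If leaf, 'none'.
Node K's children (from adjacency): (leaf)

Answer: none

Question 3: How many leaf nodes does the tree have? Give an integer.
Leaves (nodes with no children): D, E, G, K, L

Answer: 5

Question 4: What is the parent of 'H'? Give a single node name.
Answer: F

Derivation:
Scan adjacency: H appears as child of F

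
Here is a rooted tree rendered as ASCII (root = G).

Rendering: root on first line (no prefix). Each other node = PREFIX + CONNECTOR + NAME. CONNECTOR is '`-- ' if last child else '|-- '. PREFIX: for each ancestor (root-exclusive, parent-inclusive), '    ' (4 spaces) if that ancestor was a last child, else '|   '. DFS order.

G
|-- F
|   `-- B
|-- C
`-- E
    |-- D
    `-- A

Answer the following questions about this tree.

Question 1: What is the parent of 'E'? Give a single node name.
Scan adjacency: E appears as child of G

Answer: G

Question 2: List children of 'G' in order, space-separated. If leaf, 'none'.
Node G's children (from adjacency): F, C, E

Answer: F C E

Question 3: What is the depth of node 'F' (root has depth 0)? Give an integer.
Path from root to F: G -> F
Depth = number of edges = 1

Answer: 1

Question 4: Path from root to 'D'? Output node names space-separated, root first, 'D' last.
Walk down from root: G -> E -> D

Answer: G E D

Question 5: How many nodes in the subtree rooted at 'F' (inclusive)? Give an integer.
Answer: 2

Derivation:
Subtree rooted at F contains: B, F
Count = 2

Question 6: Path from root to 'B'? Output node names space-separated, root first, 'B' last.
Walk down from root: G -> F -> B

Answer: G F B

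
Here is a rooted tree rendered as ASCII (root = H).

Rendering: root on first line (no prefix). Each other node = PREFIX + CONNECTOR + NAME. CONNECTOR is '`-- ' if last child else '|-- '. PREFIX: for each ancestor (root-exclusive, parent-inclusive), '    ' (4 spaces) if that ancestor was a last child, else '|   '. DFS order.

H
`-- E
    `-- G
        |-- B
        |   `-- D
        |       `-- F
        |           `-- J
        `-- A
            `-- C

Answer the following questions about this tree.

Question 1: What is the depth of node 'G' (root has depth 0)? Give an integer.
Answer: 2

Derivation:
Path from root to G: H -> E -> G
Depth = number of edges = 2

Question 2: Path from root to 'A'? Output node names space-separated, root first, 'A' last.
Walk down from root: H -> E -> G -> A

Answer: H E G A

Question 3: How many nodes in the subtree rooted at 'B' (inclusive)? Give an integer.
Answer: 4

Derivation:
Subtree rooted at B contains: B, D, F, J
Count = 4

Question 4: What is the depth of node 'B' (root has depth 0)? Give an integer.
Path from root to B: H -> E -> G -> B
Depth = number of edges = 3

Answer: 3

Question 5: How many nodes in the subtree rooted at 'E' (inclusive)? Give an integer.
Subtree rooted at E contains: A, B, C, D, E, F, G, J
Count = 8

Answer: 8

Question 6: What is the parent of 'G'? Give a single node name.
Scan adjacency: G appears as child of E

Answer: E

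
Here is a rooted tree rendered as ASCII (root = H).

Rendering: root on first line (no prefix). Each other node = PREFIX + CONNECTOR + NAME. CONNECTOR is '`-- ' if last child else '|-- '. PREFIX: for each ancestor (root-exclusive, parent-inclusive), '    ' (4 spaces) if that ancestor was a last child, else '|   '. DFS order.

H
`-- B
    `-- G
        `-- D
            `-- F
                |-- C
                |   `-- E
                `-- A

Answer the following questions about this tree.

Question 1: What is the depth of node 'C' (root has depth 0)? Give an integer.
Answer: 5

Derivation:
Path from root to C: H -> B -> G -> D -> F -> C
Depth = number of edges = 5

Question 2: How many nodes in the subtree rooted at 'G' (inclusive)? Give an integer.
Answer: 6

Derivation:
Subtree rooted at G contains: A, C, D, E, F, G
Count = 6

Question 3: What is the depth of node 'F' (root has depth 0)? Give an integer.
Path from root to F: H -> B -> G -> D -> F
Depth = number of edges = 4

Answer: 4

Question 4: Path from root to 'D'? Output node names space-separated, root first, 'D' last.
Answer: H B G D

Derivation:
Walk down from root: H -> B -> G -> D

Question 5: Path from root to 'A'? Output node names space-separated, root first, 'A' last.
Answer: H B G D F A

Derivation:
Walk down from root: H -> B -> G -> D -> F -> A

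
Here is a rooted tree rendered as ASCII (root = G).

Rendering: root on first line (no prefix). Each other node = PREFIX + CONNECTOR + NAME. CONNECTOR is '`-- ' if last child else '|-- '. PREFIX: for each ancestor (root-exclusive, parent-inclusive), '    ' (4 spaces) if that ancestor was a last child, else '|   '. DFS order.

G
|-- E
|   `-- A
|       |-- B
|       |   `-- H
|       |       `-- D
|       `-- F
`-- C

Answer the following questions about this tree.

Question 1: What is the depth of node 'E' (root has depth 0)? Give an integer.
Answer: 1

Derivation:
Path from root to E: G -> E
Depth = number of edges = 1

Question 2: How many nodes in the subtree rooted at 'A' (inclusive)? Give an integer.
Subtree rooted at A contains: A, B, D, F, H
Count = 5

Answer: 5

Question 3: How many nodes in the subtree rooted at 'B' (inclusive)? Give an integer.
Subtree rooted at B contains: B, D, H
Count = 3

Answer: 3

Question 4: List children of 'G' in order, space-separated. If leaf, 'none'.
Answer: E C

Derivation:
Node G's children (from adjacency): E, C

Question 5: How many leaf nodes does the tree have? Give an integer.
Leaves (nodes with no children): C, D, F

Answer: 3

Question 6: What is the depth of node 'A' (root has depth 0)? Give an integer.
Path from root to A: G -> E -> A
Depth = number of edges = 2

Answer: 2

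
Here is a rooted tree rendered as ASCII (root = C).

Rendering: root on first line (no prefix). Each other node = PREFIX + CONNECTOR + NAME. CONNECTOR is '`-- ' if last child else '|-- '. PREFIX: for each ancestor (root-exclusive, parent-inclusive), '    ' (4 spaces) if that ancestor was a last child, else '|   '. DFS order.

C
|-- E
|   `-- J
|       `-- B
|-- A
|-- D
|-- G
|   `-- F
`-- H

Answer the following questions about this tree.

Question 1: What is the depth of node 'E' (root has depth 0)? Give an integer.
Path from root to E: C -> E
Depth = number of edges = 1

Answer: 1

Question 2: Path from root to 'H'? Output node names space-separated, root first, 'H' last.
Walk down from root: C -> H

Answer: C H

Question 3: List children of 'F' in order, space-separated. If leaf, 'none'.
Answer: none

Derivation:
Node F's children (from adjacency): (leaf)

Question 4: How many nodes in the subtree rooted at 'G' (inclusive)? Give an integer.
Subtree rooted at G contains: F, G
Count = 2

Answer: 2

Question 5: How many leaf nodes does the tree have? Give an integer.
Answer: 5

Derivation:
Leaves (nodes with no children): A, B, D, F, H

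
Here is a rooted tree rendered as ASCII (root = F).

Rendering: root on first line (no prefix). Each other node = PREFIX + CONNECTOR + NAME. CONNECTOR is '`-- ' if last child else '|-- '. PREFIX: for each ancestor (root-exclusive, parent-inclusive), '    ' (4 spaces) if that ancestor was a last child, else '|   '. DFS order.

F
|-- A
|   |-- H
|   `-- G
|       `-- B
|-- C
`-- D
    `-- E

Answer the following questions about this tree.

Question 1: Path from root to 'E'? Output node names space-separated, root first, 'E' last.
Walk down from root: F -> D -> E

Answer: F D E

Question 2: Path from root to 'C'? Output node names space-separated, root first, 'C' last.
Answer: F C

Derivation:
Walk down from root: F -> C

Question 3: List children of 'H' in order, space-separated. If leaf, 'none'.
Node H's children (from adjacency): (leaf)

Answer: none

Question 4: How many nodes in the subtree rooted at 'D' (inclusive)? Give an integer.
Subtree rooted at D contains: D, E
Count = 2

Answer: 2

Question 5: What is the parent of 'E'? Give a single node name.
Answer: D

Derivation:
Scan adjacency: E appears as child of D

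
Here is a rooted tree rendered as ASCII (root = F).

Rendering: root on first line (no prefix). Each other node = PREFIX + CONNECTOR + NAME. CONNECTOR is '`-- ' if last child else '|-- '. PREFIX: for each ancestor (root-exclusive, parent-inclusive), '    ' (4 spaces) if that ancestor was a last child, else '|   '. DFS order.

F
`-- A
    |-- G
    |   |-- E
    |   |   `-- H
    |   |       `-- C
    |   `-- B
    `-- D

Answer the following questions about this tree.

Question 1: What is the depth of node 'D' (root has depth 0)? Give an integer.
Path from root to D: F -> A -> D
Depth = number of edges = 2

Answer: 2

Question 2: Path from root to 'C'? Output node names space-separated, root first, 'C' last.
Answer: F A G E H C

Derivation:
Walk down from root: F -> A -> G -> E -> H -> C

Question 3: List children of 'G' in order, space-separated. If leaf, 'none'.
Node G's children (from adjacency): E, B

Answer: E B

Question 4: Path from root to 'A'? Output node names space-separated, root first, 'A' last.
Walk down from root: F -> A

Answer: F A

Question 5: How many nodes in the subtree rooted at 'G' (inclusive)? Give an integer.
Subtree rooted at G contains: B, C, E, G, H
Count = 5

Answer: 5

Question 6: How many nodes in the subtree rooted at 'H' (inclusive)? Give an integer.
Subtree rooted at H contains: C, H
Count = 2

Answer: 2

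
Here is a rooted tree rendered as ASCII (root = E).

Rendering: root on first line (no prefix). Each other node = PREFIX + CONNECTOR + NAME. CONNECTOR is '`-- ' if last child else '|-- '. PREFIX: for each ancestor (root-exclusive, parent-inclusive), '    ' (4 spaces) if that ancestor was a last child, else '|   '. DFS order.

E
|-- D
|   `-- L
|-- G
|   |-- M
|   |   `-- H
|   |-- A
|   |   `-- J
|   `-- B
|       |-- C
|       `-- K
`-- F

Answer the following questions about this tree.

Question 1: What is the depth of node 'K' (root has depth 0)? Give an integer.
Answer: 3

Derivation:
Path from root to K: E -> G -> B -> K
Depth = number of edges = 3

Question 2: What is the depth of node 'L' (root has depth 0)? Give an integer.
Answer: 2

Derivation:
Path from root to L: E -> D -> L
Depth = number of edges = 2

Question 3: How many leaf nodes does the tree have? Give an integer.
Leaves (nodes with no children): C, F, H, J, K, L

Answer: 6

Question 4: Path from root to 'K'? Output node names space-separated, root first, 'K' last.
Walk down from root: E -> G -> B -> K

Answer: E G B K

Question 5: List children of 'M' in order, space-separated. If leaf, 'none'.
Node M's children (from adjacency): H

Answer: H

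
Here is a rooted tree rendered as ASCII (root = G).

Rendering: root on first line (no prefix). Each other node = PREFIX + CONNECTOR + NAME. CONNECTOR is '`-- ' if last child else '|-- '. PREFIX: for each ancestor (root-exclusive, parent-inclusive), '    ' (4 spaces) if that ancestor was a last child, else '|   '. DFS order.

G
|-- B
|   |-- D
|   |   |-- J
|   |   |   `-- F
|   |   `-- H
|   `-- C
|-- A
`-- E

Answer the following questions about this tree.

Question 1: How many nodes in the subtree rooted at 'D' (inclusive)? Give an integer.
Subtree rooted at D contains: D, F, H, J
Count = 4

Answer: 4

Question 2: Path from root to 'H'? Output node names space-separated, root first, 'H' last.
Walk down from root: G -> B -> D -> H

Answer: G B D H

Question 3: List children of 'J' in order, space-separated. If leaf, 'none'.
Answer: F

Derivation:
Node J's children (from adjacency): F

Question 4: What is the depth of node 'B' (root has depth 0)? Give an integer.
Answer: 1

Derivation:
Path from root to B: G -> B
Depth = number of edges = 1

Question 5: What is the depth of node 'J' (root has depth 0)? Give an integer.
Answer: 3

Derivation:
Path from root to J: G -> B -> D -> J
Depth = number of edges = 3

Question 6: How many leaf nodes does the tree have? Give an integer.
Leaves (nodes with no children): A, C, E, F, H

Answer: 5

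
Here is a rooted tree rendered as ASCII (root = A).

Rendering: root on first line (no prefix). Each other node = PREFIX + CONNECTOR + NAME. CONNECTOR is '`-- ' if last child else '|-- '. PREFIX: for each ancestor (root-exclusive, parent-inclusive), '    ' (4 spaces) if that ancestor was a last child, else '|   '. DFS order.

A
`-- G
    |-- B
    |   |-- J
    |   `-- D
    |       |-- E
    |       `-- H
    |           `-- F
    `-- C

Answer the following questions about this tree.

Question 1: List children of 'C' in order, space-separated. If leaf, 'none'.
Node C's children (from adjacency): (leaf)

Answer: none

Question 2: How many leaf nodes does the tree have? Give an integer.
Leaves (nodes with no children): C, E, F, J

Answer: 4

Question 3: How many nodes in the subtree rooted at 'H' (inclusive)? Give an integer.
Subtree rooted at H contains: F, H
Count = 2

Answer: 2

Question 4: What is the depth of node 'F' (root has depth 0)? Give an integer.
Answer: 5

Derivation:
Path from root to F: A -> G -> B -> D -> H -> F
Depth = number of edges = 5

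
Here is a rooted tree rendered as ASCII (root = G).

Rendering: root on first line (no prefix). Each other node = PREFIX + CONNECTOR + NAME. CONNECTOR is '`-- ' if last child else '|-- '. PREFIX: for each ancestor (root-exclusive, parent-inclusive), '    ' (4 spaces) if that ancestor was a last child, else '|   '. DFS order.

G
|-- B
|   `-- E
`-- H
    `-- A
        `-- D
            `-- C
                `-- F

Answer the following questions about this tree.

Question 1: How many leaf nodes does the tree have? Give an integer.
Leaves (nodes with no children): E, F

Answer: 2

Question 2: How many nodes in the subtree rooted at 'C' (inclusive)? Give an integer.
Subtree rooted at C contains: C, F
Count = 2

Answer: 2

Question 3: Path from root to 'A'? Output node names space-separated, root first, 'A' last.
Answer: G H A

Derivation:
Walk down from root: G -> H -> A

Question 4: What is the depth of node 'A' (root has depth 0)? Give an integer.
Path from root to A: G -> H -> A
Depth = number of edges = 2

Answer: 2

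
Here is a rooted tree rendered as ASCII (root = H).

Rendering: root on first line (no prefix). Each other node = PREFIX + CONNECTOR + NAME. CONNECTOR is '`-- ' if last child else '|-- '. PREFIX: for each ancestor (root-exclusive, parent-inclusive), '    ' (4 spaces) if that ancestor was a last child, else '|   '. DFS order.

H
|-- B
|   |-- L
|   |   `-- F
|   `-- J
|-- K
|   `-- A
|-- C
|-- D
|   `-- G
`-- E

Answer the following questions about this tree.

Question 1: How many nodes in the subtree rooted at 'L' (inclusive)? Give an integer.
Subtree rooted at L contains: F, L
Count = 2

Answer: 2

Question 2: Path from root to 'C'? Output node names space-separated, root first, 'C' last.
Walk down from root: H -> C

Answer: H C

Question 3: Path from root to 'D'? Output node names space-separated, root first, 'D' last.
Answer: H D

Derivation:
Walk down from root: H -> D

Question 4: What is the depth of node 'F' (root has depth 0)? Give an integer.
Path from root to F: H -> B -> L -> F
Depth = number of edges = 3

Answer: 3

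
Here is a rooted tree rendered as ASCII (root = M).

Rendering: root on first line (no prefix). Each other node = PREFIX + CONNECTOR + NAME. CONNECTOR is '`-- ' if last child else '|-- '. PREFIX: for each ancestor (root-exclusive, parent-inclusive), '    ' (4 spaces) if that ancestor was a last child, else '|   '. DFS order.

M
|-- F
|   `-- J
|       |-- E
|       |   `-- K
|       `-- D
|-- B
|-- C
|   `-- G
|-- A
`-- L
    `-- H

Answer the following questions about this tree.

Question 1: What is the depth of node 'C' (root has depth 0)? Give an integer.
Path from root to C: M -> C
Depth = number of edges = 1

Answer: 1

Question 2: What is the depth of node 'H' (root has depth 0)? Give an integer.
Answer: 2

Derivation:
Path from root to H: M -> L -> H
Depth = number of edges = 2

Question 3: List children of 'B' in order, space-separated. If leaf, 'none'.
Node B's children (from adjacency): (leaf)

Answer: none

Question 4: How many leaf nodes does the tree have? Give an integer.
Answer: 6

Derivation:
Leaves (nodes with no children): A, B, D, G, H, K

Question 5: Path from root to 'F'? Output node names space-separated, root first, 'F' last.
Walk down from root: M -> F

Answer: M F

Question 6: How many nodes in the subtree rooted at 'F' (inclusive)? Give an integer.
Answer: 5

Derivation:
Subtree rooted at F contains: D, E, F, J, K
Count = 5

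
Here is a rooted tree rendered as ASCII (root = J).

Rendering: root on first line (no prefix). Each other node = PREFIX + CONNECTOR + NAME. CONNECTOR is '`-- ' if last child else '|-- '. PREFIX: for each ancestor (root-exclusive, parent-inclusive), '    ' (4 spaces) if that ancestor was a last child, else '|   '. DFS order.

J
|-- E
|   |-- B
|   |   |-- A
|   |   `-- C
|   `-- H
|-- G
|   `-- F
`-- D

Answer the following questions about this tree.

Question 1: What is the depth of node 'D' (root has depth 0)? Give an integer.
Answer: 1

Derivation:
Path from root to D: J -> D
Depth = number of edges = 1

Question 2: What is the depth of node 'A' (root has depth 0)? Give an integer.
Path from root to A: J -> E -> B -> A
Depth = number of edges = 3

Answer: 3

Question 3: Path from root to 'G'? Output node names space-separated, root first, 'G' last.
Walk down from root: J -> G

Answer: J G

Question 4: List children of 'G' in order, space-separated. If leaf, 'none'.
Answer: F

Derivation:
Node G's children (from adjacency): F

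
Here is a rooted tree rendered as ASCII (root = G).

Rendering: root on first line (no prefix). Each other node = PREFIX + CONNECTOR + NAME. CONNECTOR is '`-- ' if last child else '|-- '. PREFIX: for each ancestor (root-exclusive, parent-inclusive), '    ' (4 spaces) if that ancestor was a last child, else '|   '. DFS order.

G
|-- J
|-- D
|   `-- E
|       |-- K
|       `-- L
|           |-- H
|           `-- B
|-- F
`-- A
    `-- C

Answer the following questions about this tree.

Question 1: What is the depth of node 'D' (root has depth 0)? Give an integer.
Answer: 1

Derivation:
Path from root to D: G -> D
Depth = number of edges = 1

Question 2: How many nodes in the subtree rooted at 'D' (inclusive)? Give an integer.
Answer: 6

Derivation:
Subtree rooted at D contains: B, D, E, H, K, L
Count = 6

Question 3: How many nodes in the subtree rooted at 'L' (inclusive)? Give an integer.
Answer: 3

Derivation:
Subtree rooted at L contains: B, H, L
Count = 3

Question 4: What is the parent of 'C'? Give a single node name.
Scan adjacency: C appears as child of A

Answer: A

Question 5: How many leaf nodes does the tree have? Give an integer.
Leaves (nodes with no children): B, C, F, H, J, K

Answer: 6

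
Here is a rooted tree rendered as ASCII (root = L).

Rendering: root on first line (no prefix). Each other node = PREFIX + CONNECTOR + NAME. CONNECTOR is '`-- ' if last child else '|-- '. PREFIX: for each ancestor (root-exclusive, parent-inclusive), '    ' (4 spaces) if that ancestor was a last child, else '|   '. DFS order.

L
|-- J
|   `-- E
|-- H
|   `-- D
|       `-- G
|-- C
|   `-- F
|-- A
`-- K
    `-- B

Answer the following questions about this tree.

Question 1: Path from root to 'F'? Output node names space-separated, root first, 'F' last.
Walk down from root: L -> C -> F

Answer: L C F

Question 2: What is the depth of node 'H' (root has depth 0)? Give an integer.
Path from root to H: L -> H
Depth = number of edges = 1

Answer: 1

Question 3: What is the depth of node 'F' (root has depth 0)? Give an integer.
Path from root to F: L -> C -> F
Depth = number of edges = 2

Answer: 2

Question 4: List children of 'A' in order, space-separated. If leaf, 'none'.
Node A's children (from adjacency): (leaf)

Answer: none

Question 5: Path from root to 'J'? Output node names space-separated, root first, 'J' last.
Walk down from root: L -> J

Answer: L J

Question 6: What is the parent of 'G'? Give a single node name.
Answer: D

Derivation:
Scan adjacency: G appears as child of D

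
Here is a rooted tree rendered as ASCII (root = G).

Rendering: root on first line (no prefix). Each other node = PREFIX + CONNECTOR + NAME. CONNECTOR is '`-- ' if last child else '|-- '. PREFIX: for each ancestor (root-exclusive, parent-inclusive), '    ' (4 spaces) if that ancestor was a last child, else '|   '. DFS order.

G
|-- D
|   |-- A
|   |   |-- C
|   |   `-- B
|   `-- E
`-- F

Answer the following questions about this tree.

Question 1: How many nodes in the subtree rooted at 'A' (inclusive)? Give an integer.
Subtree rooted at A contains: A, B, C
Count = 3

Answer: 3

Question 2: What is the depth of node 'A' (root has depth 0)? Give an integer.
Answer: 2

Derivation:
Path from root to A: G -> D -> A
Depth = number of edges = 2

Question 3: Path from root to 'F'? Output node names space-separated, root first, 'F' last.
Walk down from root: G -> F

Answer: G F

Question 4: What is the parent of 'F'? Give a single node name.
Answer: G

Derivation:
Scan adjacency: F appears as child of G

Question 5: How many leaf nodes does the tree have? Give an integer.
Leaves (nodes with no children): B, C, E, F

Answer: 4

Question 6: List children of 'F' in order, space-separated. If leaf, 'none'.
Node F's children (from adjacency): (leaf)

Answer: none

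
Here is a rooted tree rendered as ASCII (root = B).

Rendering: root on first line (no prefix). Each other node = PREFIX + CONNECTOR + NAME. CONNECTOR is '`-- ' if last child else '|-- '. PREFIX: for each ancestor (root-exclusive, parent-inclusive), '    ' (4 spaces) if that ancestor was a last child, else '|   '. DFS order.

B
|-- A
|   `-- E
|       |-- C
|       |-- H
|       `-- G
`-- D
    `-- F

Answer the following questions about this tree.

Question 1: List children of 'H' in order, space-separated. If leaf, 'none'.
Answer: none

Derivation:
Node H's children (from adjacency): (leaf)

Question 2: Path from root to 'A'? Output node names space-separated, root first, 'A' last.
Answer: B A

Derivation:
Walk down from root: B -> A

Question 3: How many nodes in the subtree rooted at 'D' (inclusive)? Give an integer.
Subtree rooted at D contains: D, F
Count = 2

Answer: 2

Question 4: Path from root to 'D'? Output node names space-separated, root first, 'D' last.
Answer: B D

Derivation:
Walk down from root: B -> D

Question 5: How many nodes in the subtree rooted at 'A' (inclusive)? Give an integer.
Subtree rooted at A contains: A, C, E, G, H
Count = 5

Answer: 5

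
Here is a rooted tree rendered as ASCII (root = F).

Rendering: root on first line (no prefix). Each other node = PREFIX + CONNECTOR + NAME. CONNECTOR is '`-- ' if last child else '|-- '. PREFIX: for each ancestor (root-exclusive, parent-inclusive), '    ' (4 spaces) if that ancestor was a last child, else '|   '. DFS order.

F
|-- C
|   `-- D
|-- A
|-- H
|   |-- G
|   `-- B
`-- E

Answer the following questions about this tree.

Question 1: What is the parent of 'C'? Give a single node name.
Scan adjacency: C appears as child of F

Answer: F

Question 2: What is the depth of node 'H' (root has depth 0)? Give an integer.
Answer: 1

Derivation:
Path from root to H: F -> H
Depth = number of edges = 1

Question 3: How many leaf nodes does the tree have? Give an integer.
Answer: 5

Derivation:
Leaves (nodes with no children): A, B, D, E, G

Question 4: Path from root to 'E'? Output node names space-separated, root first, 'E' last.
Walk down from root: F -> E

Answer: F E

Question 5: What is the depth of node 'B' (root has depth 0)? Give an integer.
Path from root to B: F -> H -> B
Depth = number of edges = 2

Answer: 2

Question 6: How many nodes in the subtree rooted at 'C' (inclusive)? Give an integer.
Subtree rooted at C contains: C, D
Count = 2

Answer: 2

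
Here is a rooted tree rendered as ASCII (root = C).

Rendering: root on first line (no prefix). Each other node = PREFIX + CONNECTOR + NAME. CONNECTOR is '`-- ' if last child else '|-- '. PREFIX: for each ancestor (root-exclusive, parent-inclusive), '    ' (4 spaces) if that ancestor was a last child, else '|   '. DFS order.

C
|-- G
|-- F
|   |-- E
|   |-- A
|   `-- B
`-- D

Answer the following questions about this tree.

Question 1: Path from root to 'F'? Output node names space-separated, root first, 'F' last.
Walk down from root: C -> F

Answer: C F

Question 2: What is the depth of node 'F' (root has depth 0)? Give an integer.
Path from root to F: C -> F
Depth = number of edges = 1

Answer: 1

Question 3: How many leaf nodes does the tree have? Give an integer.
Leaves (nodes with no children): A, B, D, E, G

Answer: 5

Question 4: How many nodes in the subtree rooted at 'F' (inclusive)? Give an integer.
Subtree rooted at F contains: A, B, E, F
Count = 4

Answer: 4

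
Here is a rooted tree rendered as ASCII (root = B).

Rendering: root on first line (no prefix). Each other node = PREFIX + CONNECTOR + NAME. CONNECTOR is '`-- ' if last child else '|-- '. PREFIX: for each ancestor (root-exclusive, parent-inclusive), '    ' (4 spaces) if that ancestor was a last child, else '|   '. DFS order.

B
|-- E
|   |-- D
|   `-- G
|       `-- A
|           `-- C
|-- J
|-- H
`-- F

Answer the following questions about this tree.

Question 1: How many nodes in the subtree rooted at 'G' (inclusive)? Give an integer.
Answer: 3

Derivation:
Subtree rooted at G contains: A, C, G
Count = 3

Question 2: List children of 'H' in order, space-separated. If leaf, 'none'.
Node H's children (from adjacency): (leaf)

Answer: none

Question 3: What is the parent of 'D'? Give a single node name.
Scan adjacency: D appears as child of E

Answer: E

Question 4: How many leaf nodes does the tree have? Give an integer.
Leaves (nodes with no children): C, D, F, H, J

Answer: 5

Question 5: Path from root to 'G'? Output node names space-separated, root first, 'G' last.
Walk down from root: B -> E -> G

Answer: B E G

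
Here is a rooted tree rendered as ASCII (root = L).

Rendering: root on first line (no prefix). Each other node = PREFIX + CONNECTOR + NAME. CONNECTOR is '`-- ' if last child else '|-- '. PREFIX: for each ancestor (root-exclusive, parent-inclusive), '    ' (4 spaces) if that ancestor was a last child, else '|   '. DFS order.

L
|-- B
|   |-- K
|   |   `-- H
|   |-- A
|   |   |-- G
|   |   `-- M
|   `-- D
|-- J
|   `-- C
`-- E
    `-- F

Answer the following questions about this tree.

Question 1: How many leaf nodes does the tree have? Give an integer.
Answer: 6

Derivation:
Leaves (nodes with no children): C, D, F, G, H, M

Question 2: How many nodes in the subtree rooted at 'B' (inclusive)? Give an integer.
Subtree rooted at B contains: A, B, D, G, H, K, M
Count = 7

Answer: 7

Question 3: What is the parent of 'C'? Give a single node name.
Scan adjacency: C appears as child of J

Answer: J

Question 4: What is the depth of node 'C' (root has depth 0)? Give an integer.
Path from root to C: L -> J -> C
Depth = number of edges = 2

Answer: 2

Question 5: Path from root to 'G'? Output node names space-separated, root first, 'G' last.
Answer: L B A G

Derivation:
Walk down from root: L -> B -> A -> G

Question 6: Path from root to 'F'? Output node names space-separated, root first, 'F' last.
Walk down from root: L -> E -> F

Answer: L E F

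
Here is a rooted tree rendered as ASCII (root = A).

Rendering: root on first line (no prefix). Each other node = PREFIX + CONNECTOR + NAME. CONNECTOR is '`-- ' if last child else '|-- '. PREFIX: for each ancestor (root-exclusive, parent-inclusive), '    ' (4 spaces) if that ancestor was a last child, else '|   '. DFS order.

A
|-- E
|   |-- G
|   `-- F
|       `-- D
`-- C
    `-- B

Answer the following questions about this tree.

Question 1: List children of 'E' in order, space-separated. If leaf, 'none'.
Node E's children (from adjacency): G, F

Answer: G F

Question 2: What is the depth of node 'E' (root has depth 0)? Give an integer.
Path from root to E: A -> E
Depth = number of edges = 1

Answer: 1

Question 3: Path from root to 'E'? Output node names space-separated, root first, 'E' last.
Answer: A E

Derivation:
Walk down from root: A -> E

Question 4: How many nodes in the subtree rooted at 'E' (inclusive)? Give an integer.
Subtree rooted at E contains: D, E, F, G
Count = 4

Answer: 4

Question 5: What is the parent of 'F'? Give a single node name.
Scan adjacency: F appears as child of E

Answer: E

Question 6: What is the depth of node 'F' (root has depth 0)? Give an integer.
Answer: 2

Derivation:
Path from root to F: A -> E -> F
Depth = number of edges = 2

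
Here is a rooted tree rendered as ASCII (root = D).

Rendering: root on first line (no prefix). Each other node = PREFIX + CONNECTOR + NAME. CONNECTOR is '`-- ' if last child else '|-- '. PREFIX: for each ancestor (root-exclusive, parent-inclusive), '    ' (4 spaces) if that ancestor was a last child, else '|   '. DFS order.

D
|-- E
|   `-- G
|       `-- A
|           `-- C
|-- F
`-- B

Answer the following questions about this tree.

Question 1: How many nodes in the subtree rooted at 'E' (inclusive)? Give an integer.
Subtree rooted at E contains: A, C, E, G
Count = 4

Answer: 4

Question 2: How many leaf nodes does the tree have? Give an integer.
Leaves (nodes with no children): B, C, F

Answer: 3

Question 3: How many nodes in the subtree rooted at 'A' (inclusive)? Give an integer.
Answer: 2

Derivation:
Subtree rooted at A contains: A, C
Count = 2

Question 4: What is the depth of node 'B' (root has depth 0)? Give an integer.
Path from root to B: D -> B
Depth = number of edges = 1

Answer: 1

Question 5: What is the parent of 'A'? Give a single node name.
Answer: G

Derivation:
Scan adjacency: A appears as child of G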